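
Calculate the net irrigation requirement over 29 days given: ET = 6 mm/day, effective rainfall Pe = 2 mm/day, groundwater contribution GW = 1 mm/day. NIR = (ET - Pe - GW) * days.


Daily deficit = ET - Pe - GW = 6 - 2 - 1 = 3 mm/day
NIR = 3 * 29 = 87 mm

87.0000 mm


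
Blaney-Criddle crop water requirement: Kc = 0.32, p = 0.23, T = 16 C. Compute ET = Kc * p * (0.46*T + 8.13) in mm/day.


ET = Kc * p * (0.46*T + 8.13)
ET = 0.32 * 0.23 * (0.46*16 + 8.13)
ET = 0.32 * 0.23 * 15.4900

1.1401 mm/day


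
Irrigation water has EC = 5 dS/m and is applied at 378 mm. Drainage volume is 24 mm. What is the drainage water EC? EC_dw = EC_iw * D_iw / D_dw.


EC_dw = EC_iw * D_iw / D_dw
EC_dw = 5 * 378 / 24
EC_dw = 1890 / 24

78.7500 dS/m


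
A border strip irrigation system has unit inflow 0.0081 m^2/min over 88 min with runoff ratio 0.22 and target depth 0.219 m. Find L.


L = q*t/((1+r)*Z)
L = 0.0081*88/((1+0.22)*0.219)
L = 0.7128/0.26718

2.6679 m


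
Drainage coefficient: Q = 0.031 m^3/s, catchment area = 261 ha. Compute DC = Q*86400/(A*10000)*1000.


DC = Q * 86400 / (A * 10000) * 1000
DC = 0.031 * 86400 / (261 * 10000) * 1000
DC = 2678400.0000 / 2610000

1.0262 mm/day


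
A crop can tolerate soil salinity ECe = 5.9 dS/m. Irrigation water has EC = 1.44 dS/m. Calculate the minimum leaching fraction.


LR = ECiw / (5*ECe - ECiw)
LR = 1.44 / (5*5.9 - 1.44)
LR = 1.44 / 28.0600

0.0513


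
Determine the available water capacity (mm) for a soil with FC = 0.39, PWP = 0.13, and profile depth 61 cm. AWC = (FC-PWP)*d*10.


AWC = (FC - PWP) * d * 10
AWC = (0.39 - 0.13) * 61 * 10
AWC = 0.2600 * 61 * 10

158.6000 mm


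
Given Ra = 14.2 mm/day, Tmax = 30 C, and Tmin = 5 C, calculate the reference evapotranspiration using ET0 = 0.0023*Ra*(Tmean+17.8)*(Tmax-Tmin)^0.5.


Tmean = (Tmax + Tmin)/2 = (30 + 5)/2 = 17.5
ET0 = 0.0023 * 14.2 * (17.5 + 17.8) * sqrt(30 - 5)
ET0 = 0.0023 * 14.2 * 35.3 * 5.000000

5.7645 mm/day


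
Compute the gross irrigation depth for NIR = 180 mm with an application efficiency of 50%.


Ea = 50% = 0.5
GID = NIR / Ea = 180 / 0.5 = 360.0000 mm

360.0000 mm


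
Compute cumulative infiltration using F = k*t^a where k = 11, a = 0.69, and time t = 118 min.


F = k * t^a = 11 * 118^0.69
F = 11 * 26.890482

295.7953 mm


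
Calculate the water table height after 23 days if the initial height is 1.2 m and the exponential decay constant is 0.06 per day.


m = m0 * exp(-k*t)
m = 1.2 * exp(-0.06 * 23)
m = 1.2 * exp(-1.3800)

0.3019 m


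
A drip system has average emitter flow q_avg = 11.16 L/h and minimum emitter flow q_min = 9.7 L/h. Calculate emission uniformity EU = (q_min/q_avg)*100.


EU = (q_min/q_avg)*100 = (9.7/11.16)*100 = 86.9176%

86.9176 %


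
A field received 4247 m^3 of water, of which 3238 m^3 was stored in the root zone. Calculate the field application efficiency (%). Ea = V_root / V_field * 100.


Ea = V_root / V_field * 100 = 3238 / 4247 * 100 = 76.2421%

76.2421 %


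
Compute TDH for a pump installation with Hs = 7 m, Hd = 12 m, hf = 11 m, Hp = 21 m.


TDH = Hs + Hd + hf + Hp = 7 + 12 + 11 + 21 = 51

51 m


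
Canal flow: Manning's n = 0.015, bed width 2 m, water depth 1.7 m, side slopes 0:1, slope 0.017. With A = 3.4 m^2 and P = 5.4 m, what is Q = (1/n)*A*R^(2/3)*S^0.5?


R = A/P = 3.4/5.4 = 0.629630
Q = (1/0.015) * 3.4 * 0.629630^(2/3) * 0.017^0.5

21.7105 m^3/s


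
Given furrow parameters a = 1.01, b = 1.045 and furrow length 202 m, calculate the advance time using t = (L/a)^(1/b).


t = (L/a)^(1/b)
t = (202/1.01)^(1/1.045)
t = 200.000000^(1/1.045)

159.1998 min


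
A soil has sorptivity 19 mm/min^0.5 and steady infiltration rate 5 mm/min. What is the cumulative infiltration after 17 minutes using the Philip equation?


F = S*sqrt(t) + A*t
F = 19*sqrt(17) + 5*17
F = 19*4.123106 + 85

163.3390 mm


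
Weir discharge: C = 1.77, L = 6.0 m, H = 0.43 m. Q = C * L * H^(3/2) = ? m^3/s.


Q = C * L * H^(3/2) = 1.77 * 6.0 * 0.43^1.5 = 1.77 * 6.0 * 0.281970

2.9945 m^3/s


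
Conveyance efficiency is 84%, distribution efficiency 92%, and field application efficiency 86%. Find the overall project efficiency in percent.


Ec = 0.84, Eb = 0.92, Ea = 0.86
E = 0.84 * 0.92 * 0.86 * 100 = 66.4608%

66.4608 %


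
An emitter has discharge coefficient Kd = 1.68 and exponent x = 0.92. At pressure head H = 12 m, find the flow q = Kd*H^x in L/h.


q = Kd * H^x = 1.68 * 12^0.92 = 1.68 * 9.836639

16.5256 L/h


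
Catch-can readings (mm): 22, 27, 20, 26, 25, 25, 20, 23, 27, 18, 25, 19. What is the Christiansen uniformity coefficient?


mean = 23.083333 mm
MAD = 2.750000 mm
CU = (1 - 2.750000/23.083333)*100

88.0866 %


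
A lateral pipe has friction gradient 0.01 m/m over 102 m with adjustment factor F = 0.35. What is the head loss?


hf = J * L * F = 0.01 * 102 * 0.35 = 0.3570 m

0.3570 m


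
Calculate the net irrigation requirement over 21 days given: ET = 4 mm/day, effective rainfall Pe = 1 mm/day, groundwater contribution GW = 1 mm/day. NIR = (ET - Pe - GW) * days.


Daily deficit = ET - Pe - GW = 4 - 1 - 1 = 2 mm/day
NIR = 2 * 21 = 42 mm

42.0000 mm


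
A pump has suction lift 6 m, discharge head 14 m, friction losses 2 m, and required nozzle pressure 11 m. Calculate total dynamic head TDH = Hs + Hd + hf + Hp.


TDH = Hs + Hd + hf + Hp = 6 + 14 + 2 + 11 = 33

33 m


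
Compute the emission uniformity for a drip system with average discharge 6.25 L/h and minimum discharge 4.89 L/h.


EU = (q_min/q_avg)*100 = (4.89/6.25)*100 = 78.2400%

78.2400 %


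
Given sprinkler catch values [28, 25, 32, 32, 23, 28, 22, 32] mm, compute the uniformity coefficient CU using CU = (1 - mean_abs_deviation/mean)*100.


mean = 27.750000 mm
MAD = 3.312500 mm
CU = (1 - 3.312500/27.750000)*100

88.0631 %


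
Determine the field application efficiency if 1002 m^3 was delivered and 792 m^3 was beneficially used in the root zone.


Ea = V_root / V_field * 100 = 792 / 1002 * 100 = 79.0419%

79.0419 %


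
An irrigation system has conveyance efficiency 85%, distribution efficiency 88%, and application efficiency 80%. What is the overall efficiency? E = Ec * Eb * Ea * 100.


Ec = 0.85, Eb = 0.88, Ea = 0.8
E = 0.85 * 0.88 * 0.8 * 100 = 59.8400%

59.8400 %


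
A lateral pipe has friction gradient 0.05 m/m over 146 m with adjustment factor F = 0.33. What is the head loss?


hf = J * L * F = 0.05 * 146 * 0.33 = 2.4090 m

2.4090 m


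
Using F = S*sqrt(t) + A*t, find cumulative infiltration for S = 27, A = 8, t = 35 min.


F = S*sqrt(t) + A*t
F = 27*sqrt(35) + 8*35
F = 27*5.916080 + 280

439.7342 mm


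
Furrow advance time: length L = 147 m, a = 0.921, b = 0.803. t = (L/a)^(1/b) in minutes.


t = (L/a)^(1/b)
t = (147/0.921)^(1/0.803)
t = 159.609121^(1/0.803)

554.0308 min


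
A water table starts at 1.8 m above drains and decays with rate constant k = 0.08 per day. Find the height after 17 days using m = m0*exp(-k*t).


m = m0 * exp(-k*t)
m = 1.8 * exp(-0.08 * 17)
m = 1.8 * exp(-1.3600)

0.4620 m


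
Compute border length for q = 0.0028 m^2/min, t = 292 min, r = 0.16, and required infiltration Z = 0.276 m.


L = q*t/((1+r)*Z)
L = 0.0028*292/((1+0.16)*0.276)
L = 0.8176/0.32016

2.5537 m


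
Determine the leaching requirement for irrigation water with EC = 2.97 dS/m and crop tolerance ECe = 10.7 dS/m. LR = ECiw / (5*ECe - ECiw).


LR = ECiw / (5*ECe - ECiw)
LR = 2.97 / (5*10.7 - 2.97)
LR = 2.97 / 50.5300

0.0588


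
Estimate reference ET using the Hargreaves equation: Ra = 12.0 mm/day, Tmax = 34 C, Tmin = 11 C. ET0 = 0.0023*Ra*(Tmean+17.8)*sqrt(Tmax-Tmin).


Tmean = (Tmax + Tmin)/2 = (34 + 11)/2 = 22.5
ET0 = 0.0023 * 12.0 * (22.5 + 17.8) * sqrt(34 - 11)
ET0 = 0.0023 * 12.0 * 40.3 * 4.795832

5.3343 mm/day


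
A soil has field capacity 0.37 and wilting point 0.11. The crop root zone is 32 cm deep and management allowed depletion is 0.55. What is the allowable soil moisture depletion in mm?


SMD = (FC - PWP) * d * MAD * 10
SMD = (0.37 - 0.11) * 32 * 0.55 * 10
SMD = 0.2600 * 32 * 0.55 * 10

45.7600 mm


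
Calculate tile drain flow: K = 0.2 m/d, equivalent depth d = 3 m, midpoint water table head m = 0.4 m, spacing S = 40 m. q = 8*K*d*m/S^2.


q = 8*K*d*m/S^2
q = 8*0.2*3*0.4/40^2
q = 1.9200 / 1600

0.0012 m/d


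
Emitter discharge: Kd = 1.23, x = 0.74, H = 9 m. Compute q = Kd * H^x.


q = Kd * H^x = 1.23 * 9^0.74 = 1.23 * 5.083226

6.2524 L/h


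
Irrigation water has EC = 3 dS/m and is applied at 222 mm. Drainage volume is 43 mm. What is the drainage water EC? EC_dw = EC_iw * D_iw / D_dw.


EC_dw = EC_iw * D_iw / D_dw
EC_dw = 3 * 222 / 43
EC_dw = 666 / 43

15.4884 dS/m


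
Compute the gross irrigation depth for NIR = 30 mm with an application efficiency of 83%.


Ea = 83% = 0.83
GID = NIR / Ea = 30 / 0.83 = 36.1446 mm

36.1446 mm


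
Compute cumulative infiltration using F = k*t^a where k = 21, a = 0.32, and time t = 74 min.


F = k * t^a = 21 * 74^0.32
F = 21 * 3.964187

83.2479 mm


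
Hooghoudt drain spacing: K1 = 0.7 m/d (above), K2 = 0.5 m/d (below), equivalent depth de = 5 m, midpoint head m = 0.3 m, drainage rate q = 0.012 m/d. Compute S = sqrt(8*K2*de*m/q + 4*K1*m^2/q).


S^2 = 8*K2*de*m/q + 4*K1*m^2/q
S^2 = 8*0.5*5*0.3/0.012 + 4*0.7*0.3^2/0.012
S = sqrt(521.0000)

22.8254 m


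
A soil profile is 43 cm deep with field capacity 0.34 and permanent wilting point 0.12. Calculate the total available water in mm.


AWC = (FC - PWP) * d * 10
AWC = (0.34 - 0.12) * 43 * 10
AWC = 0.2200 * 43 * 10

94.6000 mm


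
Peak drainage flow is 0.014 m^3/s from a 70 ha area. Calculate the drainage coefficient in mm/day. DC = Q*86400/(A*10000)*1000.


DC = Q * 86400 / (A * 10000) * 1000
DC = 0.014 * 86400 / (70 * 10000) * 1000
DC = 1209600.0000 / 700000

1.7280 mm/day


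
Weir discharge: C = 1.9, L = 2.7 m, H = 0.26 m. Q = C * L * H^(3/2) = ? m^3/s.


Q = C * L * H^(3/2) = 1.9 * 2.7 * 0.26^1.5 = 1.9 * 2.7 * 0.132575

0.6801 m^3/s


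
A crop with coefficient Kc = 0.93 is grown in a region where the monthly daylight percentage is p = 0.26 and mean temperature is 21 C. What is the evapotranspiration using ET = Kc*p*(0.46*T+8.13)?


ET = Kc * p * (0.46*T + 8.13)
ET = 0.93 * 0.26 * (0.46*21 + 8.13)
ET = 0.93 * 0.26 * 17.7900

4.3016 mm/day


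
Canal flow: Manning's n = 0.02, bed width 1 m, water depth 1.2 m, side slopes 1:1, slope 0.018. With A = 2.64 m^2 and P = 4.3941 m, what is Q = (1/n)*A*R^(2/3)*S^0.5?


R = A/P = 2.64/4.3941 = 0.600806
Q = (1/0.02) * 2.64 * 0.600806^(2/3) * 0.018^0.5

12.6096 m^3/s


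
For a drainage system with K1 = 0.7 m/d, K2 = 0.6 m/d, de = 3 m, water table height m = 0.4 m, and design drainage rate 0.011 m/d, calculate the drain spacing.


S^2 = 8*K2*de*m/q + 4*K1*m^2/q
S^2 = 8*0.6*3*0.4/0.011 + 4*0.7*0.4^2/0.011
S = sqrt(564.3636)

23.7563 m


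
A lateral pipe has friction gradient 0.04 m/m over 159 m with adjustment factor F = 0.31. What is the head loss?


hf = J * L * F = 0.04 * 159 * 0.31 = 1.9716 m

1.9716 m


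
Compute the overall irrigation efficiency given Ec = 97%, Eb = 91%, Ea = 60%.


Ec = 0.97, Eb = 0.91, Ea = 0.6
E = 0.97 * 0.91 * 0.6 * 100 = 52.9620%

52.9620 %


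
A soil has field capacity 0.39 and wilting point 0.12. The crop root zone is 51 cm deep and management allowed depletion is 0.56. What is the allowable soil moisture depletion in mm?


SMD = (FC - PWP) * d * MAD * 10
SMD = (0.39 - 0.12) * 51 * 0.56 * 10
SMD = 0.2700 * 51 * 0.56 * 10

77.1120 mm


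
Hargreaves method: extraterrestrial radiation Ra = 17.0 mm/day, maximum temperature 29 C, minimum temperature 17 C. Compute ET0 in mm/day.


Tmean = (Tmax + Tmin)/2 = (29 + 17)/2 = 23.0
ET0 = 0.0023 * 17.0 * (23.0 + 17.8) * sqrt(29 - 17)
ET0 = 0.0023 * 17.0 * 40.8 * 3.464102

5.5262 mm/day


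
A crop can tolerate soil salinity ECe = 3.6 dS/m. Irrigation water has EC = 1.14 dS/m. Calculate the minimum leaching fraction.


LR = ECiw / (5*ECe - ECiw)
LR = 1.14 / (5*3.6 - 1.14)
LR = 1.14 / 16.8600

0.0676


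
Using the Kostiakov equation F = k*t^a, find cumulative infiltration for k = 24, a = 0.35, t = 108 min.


F = k * t^a = 24 * 108^0.35
F = 24 * 5.148709

123.5690 mm


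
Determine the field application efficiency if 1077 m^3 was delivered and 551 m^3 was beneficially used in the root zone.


Ea = V_root / V_field * 100 = 551 / 1077 * 100 = 51.1606%

51.1606 %


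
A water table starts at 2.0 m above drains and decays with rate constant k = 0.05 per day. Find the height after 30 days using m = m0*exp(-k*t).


m = m0 * exp(-k*t)
m = 2.0 * exp(-0.05 * 30)
m = 2.0 * exp(-1.5000)

0.4463 m


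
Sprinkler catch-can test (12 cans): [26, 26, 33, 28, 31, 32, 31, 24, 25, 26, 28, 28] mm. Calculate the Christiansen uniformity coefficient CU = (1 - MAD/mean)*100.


mean = 28.166667 mm
MAD = 2.388889 mm
CU = (1 - 2.388889/28.166667)*100

91.5187 %


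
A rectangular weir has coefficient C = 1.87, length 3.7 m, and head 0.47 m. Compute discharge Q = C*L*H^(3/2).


Q = C * L * H^(3/2) = 1.87 * 3.7 * 0.47^1.5 = 1.87 * 3.7 * 0.322216

2.2294 m^3/s


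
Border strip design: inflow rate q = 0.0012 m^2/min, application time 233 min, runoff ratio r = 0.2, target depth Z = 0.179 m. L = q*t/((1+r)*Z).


L = q*t/((1+r)*Z)
L = 0.0012*233/((1+0.2)*0.179)
L = 0.2796/0.2148

1.3017 m


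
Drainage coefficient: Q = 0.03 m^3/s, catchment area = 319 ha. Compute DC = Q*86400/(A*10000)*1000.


DC = Q * 86400 / (A * 10000) * 1000
DC = 0.03 * 86400 / (319 * 10000) * 1000
DC = 2592000.0000 / 3190000

0.8125 mm/day


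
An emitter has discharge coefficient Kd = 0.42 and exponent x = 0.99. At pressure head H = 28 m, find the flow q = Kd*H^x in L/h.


q = Kd * H^x = 0.42 * 28^0.99 = 0.42 * 27.082357

11.3746 L/h


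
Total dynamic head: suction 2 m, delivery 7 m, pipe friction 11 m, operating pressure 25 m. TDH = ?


TDH = Hs + Hd + hf + Hp = 2 + 7 + 11 + 25 = 45

45 m


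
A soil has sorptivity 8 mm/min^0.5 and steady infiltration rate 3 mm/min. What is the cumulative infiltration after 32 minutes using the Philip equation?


F = S*sqrt(t) + A*t
F = 8*sqrt(32) + 3*32
F = 8*5.656854 + 96

141.2548 mm


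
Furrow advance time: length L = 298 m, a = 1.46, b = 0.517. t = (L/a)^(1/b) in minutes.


t = (L/a)^(1/b)
t = (298/1.46)^(1/0.517)
t = 204.109589^(1/0.517)

29364.3847 min


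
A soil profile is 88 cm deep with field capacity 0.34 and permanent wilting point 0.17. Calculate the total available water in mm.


AWC = (FC - PWP) * d * 10
AWC = (0.34 - 0.17) * 88 * 10
AWC = 0.1700 * 88 * 10

149.6000 mm


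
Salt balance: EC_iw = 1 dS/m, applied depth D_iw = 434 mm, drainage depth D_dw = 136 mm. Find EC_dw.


EC_dw = EC_iw * D_iw / D_dw
EC_dw = 1 * 434 / 136
EC_dw = 434 / 136

3.1912 dS/m


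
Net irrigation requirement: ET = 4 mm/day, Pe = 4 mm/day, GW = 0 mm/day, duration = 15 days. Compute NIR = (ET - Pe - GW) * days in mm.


Daily deficit = ET - Pe - GW = 4 - 4 - 0 = 0 mm/day
NIR = 0 * 15 = 0 mm

0 mm


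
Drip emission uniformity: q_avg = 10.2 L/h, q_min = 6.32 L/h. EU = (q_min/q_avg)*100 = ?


EU = (q_min/q_avg)*100 = (6.32/10.2)*100 = 61.9608%

61.9608 %


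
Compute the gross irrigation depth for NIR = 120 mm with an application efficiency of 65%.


Ea = 65% = 0.65
GID = NIR / Ea = 120 / 0.65 = 184.6154 mm

184.6154 mm


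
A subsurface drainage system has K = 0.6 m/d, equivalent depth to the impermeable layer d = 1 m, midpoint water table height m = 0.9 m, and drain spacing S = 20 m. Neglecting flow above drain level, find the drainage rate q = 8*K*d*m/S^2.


q = 8*K*d*m/S^2
q = 8*0.6*1*0.9/20^2
q = 4.3200 / 400

0.0108 m/d


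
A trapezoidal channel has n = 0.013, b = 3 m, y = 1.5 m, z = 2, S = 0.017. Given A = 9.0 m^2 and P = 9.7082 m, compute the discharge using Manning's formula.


R = A/P = 9.0/9.7082 = 0.927051
Q = (1/0.013) * 9.0 * 0.927051^(2/3) * 0.017^0.5

85.8208 m^3/s


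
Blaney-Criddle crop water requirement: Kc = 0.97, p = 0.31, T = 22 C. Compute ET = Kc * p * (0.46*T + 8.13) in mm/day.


ET = Kc * p * (0.46*T + 8.13)
ET = 0.97 * 0.31 * (0.46*22 + 8.13)
ET = 0.97 * 0.31 * 18.2500

5.4878 mm/day


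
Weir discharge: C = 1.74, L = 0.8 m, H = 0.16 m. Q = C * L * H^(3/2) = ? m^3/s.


Q = C * L * H^(3/2) = 1.74 * 0.8 * 0.16^1.5 = 1.74 * 0.8 * 0.064000

0.0891 m^3/s


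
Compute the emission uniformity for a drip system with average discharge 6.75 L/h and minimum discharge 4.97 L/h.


EU = (q_min/q_avg)*100 = (4.97/6.75)*100 = 73.6296%

73.6296 %


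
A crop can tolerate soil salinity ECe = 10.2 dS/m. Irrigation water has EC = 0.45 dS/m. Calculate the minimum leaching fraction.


LR = ECiw / (5*ECe - ECiw)
LR = 0.45 / (5*10.2 - 0.45)
LR = 0.45 / 50.5500

0.0089


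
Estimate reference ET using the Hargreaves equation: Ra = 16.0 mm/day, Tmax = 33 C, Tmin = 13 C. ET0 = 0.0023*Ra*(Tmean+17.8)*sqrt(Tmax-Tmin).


Tmean = (Tmax + Tmin)/2 = (33 + 13)/2 = 23.0
ET0 = 0.0023 * 16.0 * (23.0 + 17.8) * sqrt(33 - 13)
ET0 = 0.0023 * 16.0 * 40.8 * 4.472136

6.7146 mm/day


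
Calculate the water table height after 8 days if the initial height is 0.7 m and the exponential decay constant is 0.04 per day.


m = m0 * exp(-k*t)
m = 0.7 * exp(-0.04 * 8)
m = 0.7 * exp(-0.3200)

0.5083 m


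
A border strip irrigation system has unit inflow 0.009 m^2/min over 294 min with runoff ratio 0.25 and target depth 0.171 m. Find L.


L = q*t/((1+r)*Z)
L = 0.009*294/((1+0.25)*0.171)
L = 2.646/0.21375

12.3789 m


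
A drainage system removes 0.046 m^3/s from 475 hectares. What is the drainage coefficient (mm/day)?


DC = Q * 86400 / (A * 10000) * 1000
DC = 0.046 * 86400 / (475 * 10000) * 1000
DC = 3974400.0000 / 4750000

0.8367 mm/day


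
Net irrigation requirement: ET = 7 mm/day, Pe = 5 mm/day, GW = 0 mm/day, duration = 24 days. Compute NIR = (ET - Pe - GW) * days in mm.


Daily deficit = ET - Pe - GW = 7 - 5 - 0 = 2 mm/day
NIR = 2 * 24 = 48 mm

48.0000 mm


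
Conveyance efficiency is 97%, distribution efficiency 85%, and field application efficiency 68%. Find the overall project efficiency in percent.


Ec = 0.97, Eb = 0.85, Ea = 0.68
E = 0.97 * 0.85 * 0.68 * 100 = 56.0660%

56.0660 %


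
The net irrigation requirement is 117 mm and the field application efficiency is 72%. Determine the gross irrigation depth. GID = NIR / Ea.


Ea = 72% = 0.72
GID = NIR / Ea = 117 / 0.72 = 162.5000 mm

162.5000 mm


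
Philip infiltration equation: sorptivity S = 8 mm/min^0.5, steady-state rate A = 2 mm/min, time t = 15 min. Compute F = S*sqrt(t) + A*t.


F = S*sqrt(t) + A*t
F = 8*sqrt(15) + 2*15
F = 8*3.872983 + 30

60.9839 mm


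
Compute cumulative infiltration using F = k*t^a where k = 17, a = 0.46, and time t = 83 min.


F = k * t^a = 17 * 83^0.46
F = 17 * 7.634418

129.7851 mm


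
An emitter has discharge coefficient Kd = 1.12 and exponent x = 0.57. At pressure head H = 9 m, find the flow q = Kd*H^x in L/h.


q = Kd * H^x = 1.12 * 9^0.57 = 1.12 * 3.498793

3.9186 L/h


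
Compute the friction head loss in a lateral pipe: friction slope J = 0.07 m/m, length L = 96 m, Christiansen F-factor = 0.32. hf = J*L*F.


hf = J * L * F = 0.07 * 96 * 0.32 = 2.1504 m

2.1504 m


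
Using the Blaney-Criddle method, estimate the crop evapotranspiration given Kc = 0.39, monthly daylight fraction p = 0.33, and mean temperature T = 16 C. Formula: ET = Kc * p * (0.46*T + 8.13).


ET = Kc * p * (0.46*T + 8.13)
ET = 0.39 * 0.33 * (0.46*16 + 8.13)
ET = 0.39 * 0.33 * 15.4900

1.9936 mm/day


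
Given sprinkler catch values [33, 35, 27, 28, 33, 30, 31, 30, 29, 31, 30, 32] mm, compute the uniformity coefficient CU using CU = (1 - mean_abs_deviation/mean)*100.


mean = 30.750000 mm
MAD = 1.750000 mm
CU = (1 - 1.750000/30.750000)*100

94.3089 %


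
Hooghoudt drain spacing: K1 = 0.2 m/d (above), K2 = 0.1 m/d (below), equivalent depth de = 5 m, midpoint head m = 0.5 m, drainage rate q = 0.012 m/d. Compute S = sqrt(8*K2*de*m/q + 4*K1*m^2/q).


S^2 = 8*K2*de*m/q + 4*K1*m^2/q
S^2 = 8*0.1*5*0.5/0.012 + 4*0.2*0.5^2/0.012
S = sqrt(183.3333)

13.5401 m


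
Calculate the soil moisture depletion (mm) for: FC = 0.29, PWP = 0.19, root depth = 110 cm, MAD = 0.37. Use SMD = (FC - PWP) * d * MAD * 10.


SMD = (FC - PWP) * d * MAD * 10
SMD = (0.29 - 0.19) * 110 * 0.37 * 10
SMD = 0.1000 * 110 * 0.37 * 10

40.7000 mm


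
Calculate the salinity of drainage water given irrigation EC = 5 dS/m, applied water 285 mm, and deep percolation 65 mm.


EC_dw = EC_iw * D_iw / D_dw
EC_dw = 5 * 285 / 65
EC_dw = 1425 / 65

21.9231 dS/m


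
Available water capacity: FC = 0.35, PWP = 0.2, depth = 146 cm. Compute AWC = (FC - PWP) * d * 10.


AWC = (FC - PWP) * d * 10
AWC = (0.35 - 0.2) * 146 * 10
AWC = 0.1500 * 146 * 10

219.0000 mm


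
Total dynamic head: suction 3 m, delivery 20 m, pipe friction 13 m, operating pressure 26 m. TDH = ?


TDH = Hs + Hd + hf + Hp = 3 + 20 + 13 + 26 = 62

62 m


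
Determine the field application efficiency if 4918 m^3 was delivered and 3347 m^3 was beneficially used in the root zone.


Ea = V_root / V_field * 100 = 3347 / 4918 * 100 = 68.0561%

68.0561 %


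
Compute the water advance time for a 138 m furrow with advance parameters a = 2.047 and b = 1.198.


t = (L/a)^(1/b)
t = (138/2.047)^(1/1.198)
t = 67.415730^(1/1.198)

33.6134 min


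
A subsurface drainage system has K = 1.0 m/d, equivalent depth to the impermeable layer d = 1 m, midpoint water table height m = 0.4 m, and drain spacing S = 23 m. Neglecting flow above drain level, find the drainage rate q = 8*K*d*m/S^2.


q = 8*K*d*m/S^2
q = 8*1.0*1*0.4/23^2
q = 3.2000 / 529

0.0060 m/d


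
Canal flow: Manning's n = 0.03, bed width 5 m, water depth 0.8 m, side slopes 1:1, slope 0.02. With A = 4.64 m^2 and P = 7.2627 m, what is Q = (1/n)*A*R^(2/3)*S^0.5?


R = A/P = 4.64/7.2627 = 0.638881
Q = (1/0.03) * 4.64 * 0.638881^(2/3) * 0.02^0.5

16.2253 m^3/s


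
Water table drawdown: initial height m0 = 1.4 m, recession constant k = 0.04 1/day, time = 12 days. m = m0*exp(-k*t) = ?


m = m0 * exp(-k*t)
m = 1.4 * exp(-0.04 * 12)
m = 1.4 * exp(-0.4800)

0.8663 m


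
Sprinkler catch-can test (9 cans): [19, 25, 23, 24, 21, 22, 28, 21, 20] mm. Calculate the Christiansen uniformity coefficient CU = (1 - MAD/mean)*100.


mean = 22.555556 mm
MAD = 2.172840 mm
CU = (1 - 2.172840/22.555556)*100

90.3667 %


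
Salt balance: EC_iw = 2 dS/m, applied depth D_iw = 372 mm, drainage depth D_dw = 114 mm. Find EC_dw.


EC_dw = EC_iw * D_iw / D_dw
EC_dw = 2 * 372 / 114
EC_dw = 744 / 114

6.5263 dS/m


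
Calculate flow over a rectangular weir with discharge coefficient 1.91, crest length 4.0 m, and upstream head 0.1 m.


Q = C * L * H^(3/2) = 1.91 * 4.0 * 0.1^1.5 = 1.91 * 4.0 * 0.031623

0.2416 m^3/s


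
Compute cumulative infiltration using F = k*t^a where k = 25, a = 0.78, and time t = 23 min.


F = k * t^a = 25 * 23^0.78
F = 25 * 11.538456

288.4614 mm


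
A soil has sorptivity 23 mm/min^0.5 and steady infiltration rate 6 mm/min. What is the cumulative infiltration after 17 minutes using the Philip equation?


F = S*sqrt(t) + A*t
F = 23*sqrt(17) + 6*17
F = 23*4.123106 + 102

196.8314 mm


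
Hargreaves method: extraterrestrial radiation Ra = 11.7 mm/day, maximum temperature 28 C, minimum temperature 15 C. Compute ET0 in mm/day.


Tmean = (Tmax + Tmin)/2 = (28 + 15)/2 = 21.5
ET0 = 0.0023 * 11.7 * (21.5 + 17.8) * sqrt(28 - 15)
ET0 = 0.0023 * 11.7 * 39.3 * 3.605551

3.8131 mm/day


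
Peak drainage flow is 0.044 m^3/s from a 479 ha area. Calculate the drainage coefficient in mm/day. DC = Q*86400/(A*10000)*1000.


DC = Q * 86400 / (A * 10000) * 1000
DC = 0.044 * 86400 / (479 * 10000) * 1000
DC = 3801600.0000 / 4790000

0.7937 mm/day


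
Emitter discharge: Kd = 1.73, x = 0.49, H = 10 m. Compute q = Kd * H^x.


q = Kd * H^x = 1.73 * 10^0.49 = 1.73 * 3.090295

5.3462 L/h


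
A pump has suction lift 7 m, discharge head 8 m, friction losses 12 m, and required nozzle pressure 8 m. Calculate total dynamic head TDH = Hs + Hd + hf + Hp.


TDH = Hs + Hd + hf + Hp = 7 + 8 + 12 + 8 = 35

35 m


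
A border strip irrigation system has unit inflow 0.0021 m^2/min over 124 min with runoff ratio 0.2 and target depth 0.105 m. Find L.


L = q*t/((1+r)*Z)
L = 0.0021*124/((1+0.2)*0.105)
L = 0.2604/0.126

2.0667 m


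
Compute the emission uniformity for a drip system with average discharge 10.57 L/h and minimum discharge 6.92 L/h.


EU = (q_min/q_avg)*100 = (6.92/10.57)*100 = 65.4683%

65.4683 %


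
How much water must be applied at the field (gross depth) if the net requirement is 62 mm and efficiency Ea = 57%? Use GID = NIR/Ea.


Ea = 57% = 0.57
GID = NIR / Ea = 62 / 0.57 = 108.7719 mm

108.7719 mm


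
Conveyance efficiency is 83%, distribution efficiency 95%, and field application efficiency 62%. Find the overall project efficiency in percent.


Ec = 0.83, Eb = 0.95, Ea = 0.62
E = 0.83 * 0.95 * 0.62 * 100 = 48.8870%

48.8870 %


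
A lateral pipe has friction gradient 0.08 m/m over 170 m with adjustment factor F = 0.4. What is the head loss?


hf = J * L * F = 0.08 * 170 * 0.4 = 5.4400 m

5.4400 m


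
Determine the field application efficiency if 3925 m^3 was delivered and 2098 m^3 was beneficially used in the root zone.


Ea = V_root / V_field * 100 = 2098 / 3925 * 100 = 53.4522%

53.4522 %


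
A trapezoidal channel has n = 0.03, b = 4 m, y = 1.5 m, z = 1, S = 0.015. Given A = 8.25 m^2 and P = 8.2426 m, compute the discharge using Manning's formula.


R = A/P = 8.25/8.2426 = 1.000898
Q = (1/0.03) * 8.25 * 1.000898^(2/3) * 0.015^0.5

33.7006 m^3/s


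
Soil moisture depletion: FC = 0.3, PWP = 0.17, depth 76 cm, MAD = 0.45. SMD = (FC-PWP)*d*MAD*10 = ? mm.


SMD = (FC - PWP) * d * MAD * 10
SMD = (0.3 - 0.17) * 76 * 0.45 * 10
SMD = 0.1300 * 76 * 0.45 * 10

44.4600 mm


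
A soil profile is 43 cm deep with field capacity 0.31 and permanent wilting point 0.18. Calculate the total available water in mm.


AWC = (FC - PWP) * d * 10
AWC = (0.31 - 0.18) * 43 * 10
AWC = 0.1300 * 43 * 10

55.9000 mm


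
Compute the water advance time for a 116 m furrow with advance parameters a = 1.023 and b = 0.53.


t = (L/a)^(1/b)
t = (116/1.023)^(1/0.53)
t = 113.391984^(1/0.53)

7526.1086 min


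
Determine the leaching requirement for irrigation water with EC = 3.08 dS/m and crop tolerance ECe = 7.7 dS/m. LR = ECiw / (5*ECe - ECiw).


LR = ECiw / (5*ECe - ECiw)
LR = 3.08 / (5*7.7 - 3.08)
LR = 3.08 / 35.4200

0.0870


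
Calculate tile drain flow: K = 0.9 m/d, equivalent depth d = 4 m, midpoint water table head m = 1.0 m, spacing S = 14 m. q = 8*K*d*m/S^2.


q = 8*K*d*m/S^2
q = 8*0.9*4*1.0/14^2
q = 28.8000 / 196

0.1469 m/d


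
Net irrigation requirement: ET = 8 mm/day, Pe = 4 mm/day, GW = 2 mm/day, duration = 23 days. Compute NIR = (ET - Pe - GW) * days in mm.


Daily deficit = ET - Pe - GW = 8 - 4 - 2 = 2 mm/day
NIR = 2 * 23 = 46 mm

46.0000 mm


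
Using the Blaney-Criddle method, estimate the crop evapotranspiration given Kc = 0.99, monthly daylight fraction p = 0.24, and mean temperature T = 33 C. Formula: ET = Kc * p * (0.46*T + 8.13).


ET = Kc * p * (0.46*T + 8.13)
ET = 0.99 * 0.24 * (0.46*33 + 8.13)
ET = 0.99 * 0.24 * 23.3100

5.5385 mm/day


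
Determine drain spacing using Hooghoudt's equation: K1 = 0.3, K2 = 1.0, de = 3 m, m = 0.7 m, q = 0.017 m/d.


S^2 = 8*K2*de*m/q + 4*K1*m^2/q
S^2 = 8*1.0*3*0.7/0.017 + 4*0.3*0.7^2/0.017
S = sqrt(1022.8235)

31.9816 m


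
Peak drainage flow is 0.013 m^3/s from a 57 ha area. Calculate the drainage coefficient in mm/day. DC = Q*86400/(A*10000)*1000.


DC = Q * 86400 / (A * 10000) * 1000
DC = 0.013 * 86400 / (57 * 10000) * 1000
DC = 1123200.0000 / 570000

1.9705 mm/day


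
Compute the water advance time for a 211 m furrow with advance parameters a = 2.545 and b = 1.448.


t = (L/a)^(1/b)
t = (211/2.545)^(1/1.448)
t = 82.907662^(1/1.448)

21.1347 min


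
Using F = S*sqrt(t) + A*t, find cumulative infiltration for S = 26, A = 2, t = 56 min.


F = S*sqrt(t) + A*t
F = 26*sqrt(56) + 2*56
F = 26*7.483315 + 112

306.5662 mm


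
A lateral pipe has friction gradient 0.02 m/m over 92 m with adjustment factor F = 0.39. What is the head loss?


hf = J * L * F = 0.02 * 92 * 0.39 = 0.7176 m

0.7176 m


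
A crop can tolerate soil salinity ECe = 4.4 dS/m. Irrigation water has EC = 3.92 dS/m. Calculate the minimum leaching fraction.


LR = ECiw / (5*ECe - ECiw)
LR = 3.92 / (5*4.4 - 3.92)
LR = 3.92 / 18.0800

0.2168


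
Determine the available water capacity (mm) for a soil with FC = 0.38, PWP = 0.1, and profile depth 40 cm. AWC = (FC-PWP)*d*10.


AWC = (FC - PWP) * d * 10
AWC = (0.38 - 0.1) * 40 * 10
AWC = 0.2800 * 40 * 10

112.0000 mm


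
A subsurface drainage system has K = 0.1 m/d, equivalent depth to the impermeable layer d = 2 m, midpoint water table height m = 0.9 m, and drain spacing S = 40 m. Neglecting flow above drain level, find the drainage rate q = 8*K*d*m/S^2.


q = 8*K*d*m/S^2
q = 8*0.1*2*0.9/40^2
q = 1.4400 / 1600

9.0000e-04 m/d


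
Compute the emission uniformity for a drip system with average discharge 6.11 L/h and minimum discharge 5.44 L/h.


EU = (q_min/q_avg)*100 = (5.44/6.11)*100 = 89.0344%

89.0344 %


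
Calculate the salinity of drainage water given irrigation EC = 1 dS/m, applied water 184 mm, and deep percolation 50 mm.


EC_dw = EC_iw * D_iw / D_dw
EC_dw = 1 * 184 / 50
EC_dw = 184 / 50

3.6800 dS/m


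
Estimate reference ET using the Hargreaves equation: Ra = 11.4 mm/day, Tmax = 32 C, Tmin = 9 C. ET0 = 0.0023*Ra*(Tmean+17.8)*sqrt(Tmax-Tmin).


Tmean = (Tmax + Tmin)/2 = (32 + 9)/2 = 20.5
ET0 = 0.0023 * 11.4 * (20.5 + 17.8) * sqrt(32 - 9)
ET0 = 0.0023 * 11.4 * 38.3 * 4.795832

4.8161 mm/day


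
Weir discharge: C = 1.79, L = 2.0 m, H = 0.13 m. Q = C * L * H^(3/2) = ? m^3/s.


Q = C * L * H^(3/2) = 1.79 * 2.0 * 0.13^1.5 = 1.79 * 2.0 * 0.046872

0.1678 m^3/s


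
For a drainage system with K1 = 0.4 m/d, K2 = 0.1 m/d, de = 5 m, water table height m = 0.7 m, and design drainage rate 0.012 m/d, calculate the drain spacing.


S^2 = 8*K2*de*m/q + 4*K1*m^2/q
S^2 = 8*0.1*5*0.7/0.012 + 4*0.4*0.7^2/0.012
S = sqrt(298.6667)

17.2820 m


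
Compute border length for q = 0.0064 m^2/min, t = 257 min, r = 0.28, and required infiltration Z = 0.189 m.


L = q*t/((1+r)*Z)
L = 0.0064*257/((1+0.28)*0.189)
L = 1.6448/0.24192

6.7989 m


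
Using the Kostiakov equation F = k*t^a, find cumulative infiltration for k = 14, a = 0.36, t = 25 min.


F = k * t^a = 14 * 25^0.36
F = 14 * 3.186093

44.6053 mm


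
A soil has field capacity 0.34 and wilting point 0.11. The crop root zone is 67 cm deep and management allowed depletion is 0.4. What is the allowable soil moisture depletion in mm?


SMD = (FC - PWP) * d * MAD * 10
SMD = (0.34 - 0.11) * 67 * 0.4 * 10
SMD = 0.2300 * 67 * 0.4 * 10

61.6400 mm


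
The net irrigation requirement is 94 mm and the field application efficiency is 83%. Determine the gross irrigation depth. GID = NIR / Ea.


Ea = 83% = 0.83
GID = NIR / Ea = 94 / 0.83 = 113.2530 mm

113.2530 mm


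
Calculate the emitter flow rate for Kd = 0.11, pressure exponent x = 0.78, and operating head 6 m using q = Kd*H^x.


q = Kd * H^x = 0.11 * 6^0.78 = 0.11 * 4.045367

0.4450 L/h


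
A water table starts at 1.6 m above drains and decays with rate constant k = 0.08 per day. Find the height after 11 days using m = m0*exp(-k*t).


m = m0 * exp(-k*t)
m = 1.6 * exp(-0.08 * 11)
m = 1.6 * exp(-0.8800)

0.6637 m


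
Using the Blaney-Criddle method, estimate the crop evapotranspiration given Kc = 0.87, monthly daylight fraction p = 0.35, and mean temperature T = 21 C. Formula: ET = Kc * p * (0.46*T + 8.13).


ET = Kc * p * (0.46*T + 8.13)
ET = 0.87 * 0.35 * (0.46*21 + 8.13)
ET = 0.87 * 0.35 * 17.7900

5.4171 mm/day


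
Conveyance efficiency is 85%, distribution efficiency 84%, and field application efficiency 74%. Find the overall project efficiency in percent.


Ec = 0.85, Eb = 0.84, Ea = 0.74
E = 0.85 * 0.84 * 0.74 * 100 = 52.8360%

52.8360 %


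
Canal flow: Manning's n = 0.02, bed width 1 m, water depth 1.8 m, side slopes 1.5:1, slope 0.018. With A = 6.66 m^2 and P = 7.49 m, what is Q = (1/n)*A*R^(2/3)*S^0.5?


R = A/P = 6.66/7.49 = 0.889186
Q = (1/0.02) * 6.66 * 0.889186^(2/3) * 0.018^0.5

41.3119 m^3/s


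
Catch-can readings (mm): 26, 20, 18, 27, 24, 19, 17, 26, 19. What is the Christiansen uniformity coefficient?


mean = 21.777778 mm
MAD = 3.530864 mm
CU = (1 - 3.530864/21.777778)*100

83.7868 %


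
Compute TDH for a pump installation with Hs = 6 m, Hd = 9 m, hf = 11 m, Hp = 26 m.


TDH = Hs + Hd + hf + Hp = 6 + 9 + 11 + 26 = 52

52 m


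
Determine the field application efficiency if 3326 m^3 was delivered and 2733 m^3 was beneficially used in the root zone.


Ea = V_root / V_field * 100 = 2733 / 3326 * 100 = 82.1708%

82.1708 %


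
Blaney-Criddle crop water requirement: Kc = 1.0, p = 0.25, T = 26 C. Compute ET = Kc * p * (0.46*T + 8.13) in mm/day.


ET = Kc * p * (0.46*T + 8.13)
ET = 1.0 * 0.25 * (0.46*26 + 8.13)
ET = 1.0 * 0.25 * 20.0900

5.0225 mm/day


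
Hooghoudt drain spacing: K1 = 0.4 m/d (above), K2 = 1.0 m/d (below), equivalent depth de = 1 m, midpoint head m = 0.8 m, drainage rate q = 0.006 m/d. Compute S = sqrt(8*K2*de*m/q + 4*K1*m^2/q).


S^2 = 8*K2*de*m/q + 4*K1*m^2/q
S^2 = 8*1.0*1*0.8/0.006 + 4*0.4*0.8^2/0.006
S = sqrt(1237.3333)

35.1757 m


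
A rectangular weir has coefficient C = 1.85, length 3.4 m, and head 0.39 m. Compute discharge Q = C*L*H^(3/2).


Q = C * L * H^(3/2) = 1.85 * 3.4 * 0.39^1.5 = 1.85 * 3.4 * 0.243555

1.5320 m^3/s


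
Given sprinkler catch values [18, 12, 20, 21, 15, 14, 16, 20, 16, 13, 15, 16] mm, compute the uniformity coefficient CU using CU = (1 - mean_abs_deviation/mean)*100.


mean = 16.333333 mm
MAD = 2.277778 mm
CU = (1 - 2.277778/16.333333)*100

86.0544 %


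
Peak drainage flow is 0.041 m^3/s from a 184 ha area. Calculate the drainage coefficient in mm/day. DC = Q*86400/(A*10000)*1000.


DC = Q * 86400 / (A * 10000) * 1000
DC = 0.041 * 86400 / (184 * 10000) * 1000
DC = 3542400.0000 / 1840000

1.9252 mm/day


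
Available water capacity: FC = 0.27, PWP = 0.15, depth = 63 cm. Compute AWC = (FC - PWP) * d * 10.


AWC = (FC - PWP) * d * 10
AWC = (0.27 - 0.15) * 63 * 10
AWC = 0.1200 * 63 * 10

75.6000 mm


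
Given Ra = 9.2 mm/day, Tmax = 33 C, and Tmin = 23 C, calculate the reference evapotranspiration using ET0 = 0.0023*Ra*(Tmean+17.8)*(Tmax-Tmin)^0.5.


Tmean = (Tmax + Tmin)/2 = (33 + 23)/2 = 28.0
ET0 = 0.0023 * 9.2 * (28.0 + 17.8) * sqrt(33 - 23)
ET0 = 0.0023 * 9.2 * 45.8 * 3.162278

3.0647 mm/day


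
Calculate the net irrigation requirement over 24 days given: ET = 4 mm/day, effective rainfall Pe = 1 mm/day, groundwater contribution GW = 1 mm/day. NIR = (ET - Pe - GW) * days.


Daily deficit = ET - Pe - GW = 4 - 1 - 1 = 2 mm/day
NIR = 2 * 24 = 48 mm

48.0000 mm


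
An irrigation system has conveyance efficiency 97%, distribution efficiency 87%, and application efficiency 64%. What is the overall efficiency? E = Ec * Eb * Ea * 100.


Ec = 0.97, Eb = 0.87, Ea = 0.64
E = 0.97 * 0.87 * 0.64 * 100 = 54.0096%

54.0096 %


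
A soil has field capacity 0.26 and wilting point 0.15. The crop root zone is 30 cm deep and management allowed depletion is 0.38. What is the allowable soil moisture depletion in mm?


SMD = (FC - PWP) * d * MAD * 10
SMD = (0.26 - 0.15) * 30 * 0.38 * 10
SMD = 0.1100 * 30 * 0.38 * 10

12.5400 mm


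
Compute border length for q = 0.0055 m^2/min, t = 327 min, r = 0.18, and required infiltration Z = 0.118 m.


L = q*t/((1+r)*Z)
L = 0.0055*327/((1+0.18)*0.118)
L = 1.7985/0.13924

12.9165 m


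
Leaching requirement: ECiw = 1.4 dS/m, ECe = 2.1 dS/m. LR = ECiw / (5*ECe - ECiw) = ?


LR = ECiw / (5*ECe - ECiw)
LR = 1.4 / (5*2.1 - 1.4)
LR = 1.4 / 9.1000

0.1538


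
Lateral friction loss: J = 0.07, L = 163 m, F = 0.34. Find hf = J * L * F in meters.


hf = J * L * F = 0.07 * 163 * 0.34 = 3.8794 m

3.8794 m


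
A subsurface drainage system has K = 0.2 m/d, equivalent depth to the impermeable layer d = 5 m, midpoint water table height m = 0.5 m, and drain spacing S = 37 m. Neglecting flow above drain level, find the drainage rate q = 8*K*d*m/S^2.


q = 8*K*d*m/S^2
q = 8*0.2*5*0.5/37^2
q = 4.0000 / 1369

0.0029 m/d


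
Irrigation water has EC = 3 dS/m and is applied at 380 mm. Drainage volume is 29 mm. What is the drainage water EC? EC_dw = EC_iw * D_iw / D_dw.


EC_dw = EC_iw * D_iw / D_dw
EC_dw = 3 * 380 / 29
EC_dw = 1140 / 29

39.3103 dS/m


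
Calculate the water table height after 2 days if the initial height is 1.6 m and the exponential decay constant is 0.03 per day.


m = m0 * exp(-k*t)
m = 1.6 * exp(-0.03 * 2)
m = 1.6 * exp(-0.0600)

1.5068 m


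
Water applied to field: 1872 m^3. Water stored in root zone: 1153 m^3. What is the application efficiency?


Ea = V_root / V_field * 100 = 1153 / 1872 * 100 = 61.5919%

61.5919 %


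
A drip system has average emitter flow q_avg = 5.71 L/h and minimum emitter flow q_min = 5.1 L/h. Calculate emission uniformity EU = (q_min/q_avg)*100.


EU = (q_min/q_avg)*100 = (5.1/5.71)*100 = 89.3170%

89.3170 %


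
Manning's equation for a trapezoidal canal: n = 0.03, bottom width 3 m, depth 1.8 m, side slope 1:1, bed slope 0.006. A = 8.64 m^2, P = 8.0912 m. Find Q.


R = A/P = 8.64/8.0912 = 1.067827
Q = (1/0.03) * 8.64 * 1.067827^(2/3) * 0.006^0.5

23.3061 m^3/s


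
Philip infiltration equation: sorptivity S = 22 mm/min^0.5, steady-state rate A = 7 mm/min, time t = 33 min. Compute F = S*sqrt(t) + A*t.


F = S*sqrt(t) + A*t
F = 22*sqrt(33) + 7*33
F = 22*5.744563 + 231

357.3804 mm


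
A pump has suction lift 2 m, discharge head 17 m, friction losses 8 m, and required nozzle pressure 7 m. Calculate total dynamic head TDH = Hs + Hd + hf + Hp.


TDH = Hs + Hd + hf + Hp = 2 + 17 + 8 + 7 = 34

34 m


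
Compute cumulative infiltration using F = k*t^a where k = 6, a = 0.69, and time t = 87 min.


F = k * t^a = 6 * 87^0.69
F = 6 * 21.790555

130.7433 mm


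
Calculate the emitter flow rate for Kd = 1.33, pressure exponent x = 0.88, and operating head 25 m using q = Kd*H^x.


q = Kd * H^x = 1.33 * 25^0.88 = 1.33 * 16.989759

22.5964 L/h


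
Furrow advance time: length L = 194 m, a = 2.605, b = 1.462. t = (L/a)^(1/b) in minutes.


t = (L/a)^(1/b)
t = (194/2.605)^(1/1.462)
t = 74.472169^(1/1.462)

19.0736 min


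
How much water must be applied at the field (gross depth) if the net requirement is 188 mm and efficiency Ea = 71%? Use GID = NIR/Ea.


Ea = 71% = 0.71
GID = NIR / Ea = 188 / 0.71 = 264.7887 mm

264.7887 mm


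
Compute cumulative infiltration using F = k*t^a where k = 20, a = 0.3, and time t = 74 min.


F = k * t^a = 20 * 74^0.3
F = 20 * 3.637220

72.7444 mm


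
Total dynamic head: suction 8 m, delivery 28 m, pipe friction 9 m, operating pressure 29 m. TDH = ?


TDH = Hs + Hd + hf + Hp = 8 + 28 + 9 + 29 = 74

74 m


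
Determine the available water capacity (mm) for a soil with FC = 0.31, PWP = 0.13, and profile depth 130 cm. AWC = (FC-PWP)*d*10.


AWC = (FC - PWP) * d * 10
AWC = (0.31 - 0.13) * 130 * 10
AWC = 0.1800 * 130 * 10

234.0000 mm


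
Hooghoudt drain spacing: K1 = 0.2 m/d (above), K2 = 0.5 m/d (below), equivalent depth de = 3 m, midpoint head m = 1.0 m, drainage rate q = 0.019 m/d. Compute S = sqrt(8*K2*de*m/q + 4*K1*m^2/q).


S^2 = 8*K2*de*m/q + 4*K1*m^2/q
S^2 = 8*0.5*3*1.0/0.019 + 4*0.2*1.0^2/0.019
S = sqrt(673.6842)

25.9554 m
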